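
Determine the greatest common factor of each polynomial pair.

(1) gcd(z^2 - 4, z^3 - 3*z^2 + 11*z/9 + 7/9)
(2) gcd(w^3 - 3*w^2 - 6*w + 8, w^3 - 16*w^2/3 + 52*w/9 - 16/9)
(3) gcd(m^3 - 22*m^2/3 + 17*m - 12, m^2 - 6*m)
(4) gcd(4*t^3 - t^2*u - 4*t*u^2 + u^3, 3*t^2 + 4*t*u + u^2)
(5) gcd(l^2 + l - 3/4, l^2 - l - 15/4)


(1) = 1
(2) = gcd((w - 4)*(w - 1)*(w + 2), (w - 4)*(w - 2/3)^2) = w - 4
(3) = 1
(4) = t + u
(5) = gcd((l - 1/2)*(l + 3/2), (l - 5/2)*(l + 3/2)) = l + 3/2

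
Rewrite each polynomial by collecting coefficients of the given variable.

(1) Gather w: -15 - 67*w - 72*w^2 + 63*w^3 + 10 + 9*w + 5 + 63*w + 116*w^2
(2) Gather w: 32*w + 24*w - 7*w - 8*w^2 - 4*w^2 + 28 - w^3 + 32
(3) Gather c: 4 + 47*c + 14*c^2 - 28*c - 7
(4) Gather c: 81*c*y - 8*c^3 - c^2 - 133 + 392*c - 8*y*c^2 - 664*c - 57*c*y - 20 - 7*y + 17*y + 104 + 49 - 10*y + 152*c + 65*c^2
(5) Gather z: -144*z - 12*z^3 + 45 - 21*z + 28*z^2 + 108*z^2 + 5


(1) = 63*w^3 + 44*w^2 + 5*w
(2) = -w^3 - 12*w^2 + 49*w + 60
(3) = 14*c^2 + 19*c - 3
(4) = -8*c^3 + c^2*(64 - 8*y) + c*(24*y - 120)
(5) = -12*z^3 + 136*z^2 - 165*z + 50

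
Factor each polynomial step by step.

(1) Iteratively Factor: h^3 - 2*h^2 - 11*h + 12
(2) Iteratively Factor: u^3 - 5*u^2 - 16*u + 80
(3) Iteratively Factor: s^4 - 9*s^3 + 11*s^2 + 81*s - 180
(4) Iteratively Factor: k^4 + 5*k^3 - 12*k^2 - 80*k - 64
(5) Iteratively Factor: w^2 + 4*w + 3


(1) = (h - 4)*(h^2 + 2*h - 3) = (h - 4)*(h - 1)*(h + 3)
(2) = (u + 4)*(u^2 - 9*u + 20) = (u - 4)*(u + 4)*(u - 5)
(3) = (s + 3)*(s^3 - 12*s^2 + 47*s - 60) = (s - 3)*(s + 3)*(s^2 - 9*s + 20) = (s - 5)*(s - 3)*(s + 3)*(s - 4)
(4) = (k + 4)*(k^3 + k^2 - 16*k - 16) = (k - 4)*(k + 4)*(k^2 + 5*k + 4) = (k - 4)*(k + 1)*(k + 4)*(k + 4)
(5) = (w + 1)*(w + 3)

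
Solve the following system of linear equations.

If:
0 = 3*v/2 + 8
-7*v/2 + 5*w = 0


Then:
v = -16/3
w = -56/15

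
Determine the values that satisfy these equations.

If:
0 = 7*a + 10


Then:
a = -10/7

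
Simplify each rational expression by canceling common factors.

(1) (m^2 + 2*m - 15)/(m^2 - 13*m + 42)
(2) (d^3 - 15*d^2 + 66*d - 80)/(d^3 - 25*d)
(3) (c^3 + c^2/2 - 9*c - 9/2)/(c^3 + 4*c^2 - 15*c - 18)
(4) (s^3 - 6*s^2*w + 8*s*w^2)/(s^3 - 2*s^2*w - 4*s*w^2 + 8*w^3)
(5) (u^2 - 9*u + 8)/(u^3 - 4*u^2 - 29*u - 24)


(1) = (m^2 + 2*m - 15)/(m^2 - 13*m + 42)
(2) = (d^2 - 10*d + 16)/(d^2 + 5*d)
(3) = (2*c^2 + 7*c + 3)/(2*c^2 + 14*c + 12)
(4) = (s^2 - 4*s*w)/(s^2 - 4*w^2)
(5) = (u - 1)/(u^2 + 4*u + 3)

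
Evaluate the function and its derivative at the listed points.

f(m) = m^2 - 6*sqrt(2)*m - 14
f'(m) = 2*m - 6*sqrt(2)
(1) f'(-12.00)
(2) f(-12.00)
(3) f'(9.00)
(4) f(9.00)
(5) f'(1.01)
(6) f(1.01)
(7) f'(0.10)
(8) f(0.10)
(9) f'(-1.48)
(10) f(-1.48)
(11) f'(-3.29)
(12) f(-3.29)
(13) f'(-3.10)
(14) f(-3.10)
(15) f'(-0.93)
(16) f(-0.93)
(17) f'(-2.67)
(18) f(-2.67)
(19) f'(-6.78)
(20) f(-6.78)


(1) = -32.49
(2) = 231.82
(3) = 9.51
(4) = -9.37
(5) = -6.47
(6) = -21.55
(7) = -8.29
(8) = -14.84
(9) = -11.45
(10) = 0.75
(11) = -15.07
(12) = 24.74
(13) = -14.69
(14) = 21.91
(15) = -10.35
(16) = -5.24
(17) = -13.83
(18) = 15.78
(19) = -22.05
(20) = 89.50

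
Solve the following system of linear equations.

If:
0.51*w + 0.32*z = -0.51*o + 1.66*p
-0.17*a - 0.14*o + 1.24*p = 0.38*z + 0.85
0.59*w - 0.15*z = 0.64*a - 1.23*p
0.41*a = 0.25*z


Then:
a = 0.609756097560976*z
o = 1.35871672467754*z + 9.21658410830218
p = 0.543450708096953*z + 1.72606594771154
w = -0.217288929695301*z - 3.59840867065286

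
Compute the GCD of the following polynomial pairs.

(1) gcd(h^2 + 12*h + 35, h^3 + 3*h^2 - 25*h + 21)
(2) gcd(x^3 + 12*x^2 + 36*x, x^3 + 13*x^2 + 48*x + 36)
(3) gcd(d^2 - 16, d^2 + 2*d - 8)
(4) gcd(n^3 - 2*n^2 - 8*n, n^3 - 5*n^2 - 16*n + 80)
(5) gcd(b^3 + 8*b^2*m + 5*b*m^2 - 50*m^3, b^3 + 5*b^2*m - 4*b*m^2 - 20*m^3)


(1) = gcd((h + 5)*(h + 7), (h - 3)*(h - 1)*(h + 7)) = h + 7
(2) = gcd(x*(x + 6)^2, (x + 1)*(x + 6)^2) = x^2 + 12*x + 36
(3) = gcd((d - 4)*(d + 4), (d - 2)*(d + 4)) = d + 4
(4) = n - 4
(5) = gcd((b - 2*m)*(b + 5*m)^2, (b - 2*m)*(b + 2*m)*(b + 5*m)) = b^2 + 3*b*m - 10*m^2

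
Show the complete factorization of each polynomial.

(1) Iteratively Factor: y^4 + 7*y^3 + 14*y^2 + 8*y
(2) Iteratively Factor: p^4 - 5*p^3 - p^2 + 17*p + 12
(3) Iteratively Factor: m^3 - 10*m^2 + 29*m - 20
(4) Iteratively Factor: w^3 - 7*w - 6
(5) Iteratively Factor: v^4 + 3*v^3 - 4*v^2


(1) = (y)*(y^3 + 7*y^2 + 14*y + 8) = y*(y + 2)*(y^2 + 5*y + 4) = y*(y + 1)*(y + 2)*(y + 4)
(2) = (p + 1)*(p^3 - 6*p^2 + 5*p + 12) = (p + 1)^2*(p^2 - 7*p + 12) = (p - 4)*(p + 1)^2*(p - 3)
(3) = (m - 5)*(m^2 - 5*m + 4) = (m - 5)*(m - 4)*(m - 1)
(4) = (w + 1)*(w^2 - w - 6) = (w - 3)*(w + 1)*(w + 2)
(5) = (v - 1)*(v^3 + 4*v^2) = (v - 1)*(v + 4)*(v^2) = v*(v - 1)*(v + 4)*(v)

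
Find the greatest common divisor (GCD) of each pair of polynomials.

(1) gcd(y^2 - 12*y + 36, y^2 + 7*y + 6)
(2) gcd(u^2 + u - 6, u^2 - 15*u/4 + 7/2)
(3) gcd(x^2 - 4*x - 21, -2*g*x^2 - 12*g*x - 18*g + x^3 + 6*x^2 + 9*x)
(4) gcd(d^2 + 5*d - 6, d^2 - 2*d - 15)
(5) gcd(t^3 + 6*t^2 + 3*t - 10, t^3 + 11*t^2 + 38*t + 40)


(1) = 1
(2) = u - 2
(3) = x + 3
(4) = gcd((d - 1)*(d + 6), (d - 5)*(d + 3)) = 1
(5) = t^2 + 7*t + 10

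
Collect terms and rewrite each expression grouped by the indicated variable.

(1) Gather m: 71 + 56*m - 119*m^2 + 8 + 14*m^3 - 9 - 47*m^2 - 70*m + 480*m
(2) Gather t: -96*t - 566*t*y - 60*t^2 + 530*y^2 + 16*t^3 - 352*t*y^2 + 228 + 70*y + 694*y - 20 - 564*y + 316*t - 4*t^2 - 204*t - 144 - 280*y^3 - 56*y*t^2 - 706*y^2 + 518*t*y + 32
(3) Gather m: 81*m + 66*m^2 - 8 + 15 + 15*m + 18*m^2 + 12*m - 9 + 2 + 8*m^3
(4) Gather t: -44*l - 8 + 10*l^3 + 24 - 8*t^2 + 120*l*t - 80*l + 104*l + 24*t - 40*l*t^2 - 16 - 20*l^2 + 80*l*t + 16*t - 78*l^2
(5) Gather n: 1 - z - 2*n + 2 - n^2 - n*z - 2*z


(1) = 14*m^3 - 166*m^2 + 466*m + 70
(2) = 16*t^3 + t^2*(-56*y - 64) + t*(-352*y^2 - 48*y + 16) - 280*y^3 - 176*y^2 + 200*y + 96
(3) = 8*m^3 + 84*m^2 + 108*m
(4) = 10*l^3 - 98*l^2 - 20*l + t^2*(-40*l - 8) + t*(200*l + 40)
(5) = -n^2 + n*(-z - 2) - 3*z + 3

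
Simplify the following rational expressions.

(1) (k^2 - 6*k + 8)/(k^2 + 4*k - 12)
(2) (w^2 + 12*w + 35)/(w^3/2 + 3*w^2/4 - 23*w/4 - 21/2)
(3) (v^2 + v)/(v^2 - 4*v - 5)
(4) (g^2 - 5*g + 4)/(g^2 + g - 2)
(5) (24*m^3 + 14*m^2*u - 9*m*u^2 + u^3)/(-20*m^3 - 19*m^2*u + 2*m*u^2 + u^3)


(1) = (k - 4)/(k + 6)
(2) = (4*w^2 + 48*w + 140)/(2*w^3 + 3*w^2 - 23*w - 42)
(3) = v/(v - 5)
(4) = (g - 4)/(g + 2)
(5) = (-6*m + u)/(5*m + u)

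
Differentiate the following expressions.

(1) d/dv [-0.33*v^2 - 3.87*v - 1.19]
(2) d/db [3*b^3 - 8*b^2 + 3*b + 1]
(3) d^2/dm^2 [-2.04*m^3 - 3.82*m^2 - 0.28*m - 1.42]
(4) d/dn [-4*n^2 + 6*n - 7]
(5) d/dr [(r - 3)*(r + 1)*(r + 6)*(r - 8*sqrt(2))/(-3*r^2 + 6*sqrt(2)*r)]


(1) = -0.66*v - 3.87
(2) = 9*b^2 - 16*b + 3
(3) = -12.24*m - 7.64
(4) = 6 - 8*n
(5) = 2*(-r^5 - 2*r^4 + 7*sqrt(2)*r^4 - 32*r^3 + 8*sqrt(2)*r^3 - 73*r^2 + 45*sqrt(2)*r^2 + 144*sqrt(2)*r - 288)/(3*r^2*(r^2 - 4*sqrt(2)*r + 8))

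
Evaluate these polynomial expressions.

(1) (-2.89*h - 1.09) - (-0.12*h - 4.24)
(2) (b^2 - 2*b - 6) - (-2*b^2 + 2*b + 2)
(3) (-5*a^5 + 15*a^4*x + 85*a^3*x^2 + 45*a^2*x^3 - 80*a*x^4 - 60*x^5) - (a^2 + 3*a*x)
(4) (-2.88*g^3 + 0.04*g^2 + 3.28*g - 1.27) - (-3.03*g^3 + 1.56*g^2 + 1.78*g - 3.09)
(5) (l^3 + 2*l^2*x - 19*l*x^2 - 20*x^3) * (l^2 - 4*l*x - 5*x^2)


(1) = 3.15 - 2.77*h
(2) = 3*b^2 - 4*b - 8
(3) = -5*a^5 + 15*a^4*x + 85*a^3*x^2 + 45*a^2*x^3 - a^2 - 80*a*x^4 - 3*a*x - 60*x^5
(4) = 0.15*g^3 - 1.52*g^2 + 1.5*g + 1.82
(5) = l^5 - 2*l^4*x - 32*l^3*x^2 + 46*l^2*x^3 + 175*l*x^4 + 100*x^5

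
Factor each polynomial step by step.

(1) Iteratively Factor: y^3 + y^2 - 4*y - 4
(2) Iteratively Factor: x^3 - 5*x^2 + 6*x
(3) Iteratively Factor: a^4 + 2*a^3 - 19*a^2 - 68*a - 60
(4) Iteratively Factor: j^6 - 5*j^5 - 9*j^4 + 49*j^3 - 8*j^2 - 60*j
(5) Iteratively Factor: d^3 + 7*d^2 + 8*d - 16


(1) = (y + 2)*(y^2 - y - 2) = (y + 1)*(y + 2)*(y - 2)
(2) = (x)*(x^2 - 5*x + 6) = x*(x - 2)*(x - 3)
(3) = (a + 3)*(a^3 - a^2 - 16*a - 20) = (a + 2)*(a + 3)*(a^2 - 3*a - 10) = (a - 5)*(a + 2)*(a + 3)*(a + 2)
(4) = (j - 2)*(j^5 - 3*j^4 - 15*j^3 + 19*j^2 + 30*j) = (j - 2)*(j + 1)*(j^4 - 4*j^3 - 11*j^2 + 30*j) = (j - 2)^2*(j + 1)*(j^3 - 2*j^2 - 15*j) = (j - 2)^2*(j + 1)*(j + 3)*(j^2 - 5*j) = (j - 5)*(j - 2)^2*(j + 1)*(j + 3)*(j)
(5) = (d + 4)*(d^2 + 3*d - 4) = (d - 1)*(d + 4)*(d + 4)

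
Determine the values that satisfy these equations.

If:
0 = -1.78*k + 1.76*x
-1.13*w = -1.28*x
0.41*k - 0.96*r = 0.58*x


Then:
k = 0.98876404494382*x
r = -0.18188202247191*x
w = 1.13274336283186*x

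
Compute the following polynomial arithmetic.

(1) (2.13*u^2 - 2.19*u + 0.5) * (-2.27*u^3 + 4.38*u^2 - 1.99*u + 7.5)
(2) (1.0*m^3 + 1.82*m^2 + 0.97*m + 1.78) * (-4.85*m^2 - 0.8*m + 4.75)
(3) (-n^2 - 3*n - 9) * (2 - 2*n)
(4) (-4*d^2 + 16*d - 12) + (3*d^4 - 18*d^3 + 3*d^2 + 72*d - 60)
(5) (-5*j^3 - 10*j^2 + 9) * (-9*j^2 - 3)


(1) = -4.8351*u^5 + 14.3007*u^4 - 14.9659*u^3 + 22.5231*u^2 - 17.42*u + 3.75
(2) = -4.85*m^5 - 9.627*m^4 - 1.4105*m^3 - 0.764*m^2 + 3.1835*m + 8.455
(3) = 2*n^3 + 4*n^2 + 12*n - 18
(4) = 3*d^4 - 18*d^3 - d^2 + 88*d - 72
(5) = 45*j^5 + 90*j^4 + 15*j^3 - 51*j^2 - 27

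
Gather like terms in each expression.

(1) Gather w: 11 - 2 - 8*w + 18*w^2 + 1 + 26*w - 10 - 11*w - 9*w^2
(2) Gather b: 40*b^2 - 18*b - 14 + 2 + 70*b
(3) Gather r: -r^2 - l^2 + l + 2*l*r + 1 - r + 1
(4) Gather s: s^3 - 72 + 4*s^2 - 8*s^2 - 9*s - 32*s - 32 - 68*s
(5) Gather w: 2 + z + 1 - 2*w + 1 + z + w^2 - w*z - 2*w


(1) = 9*w^2 + 7*w
(2) = 40*b^2 + 52*b - 12
(3) = -l^2 + l - r^2 + r*(2*l - 1) + 2
(4) = s^3 - 4*s^2 - 109*s - 104
(5) = w^2 + w*(-z - 4) + 2*z + 4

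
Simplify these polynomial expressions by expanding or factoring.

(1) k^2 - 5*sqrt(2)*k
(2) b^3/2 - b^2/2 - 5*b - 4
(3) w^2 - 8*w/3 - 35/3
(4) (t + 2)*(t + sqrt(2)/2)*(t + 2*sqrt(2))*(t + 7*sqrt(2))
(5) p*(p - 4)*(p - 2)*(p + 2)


(1) = k*(k - 5*sqrt(2))
(2) = (b/2 + 1)*(b - 4)*(b + 1)
(3) = (w - 5)*(w + 7/3)
(4) = t^4 + 2*t^3 + 19*sqrt(2)*t^3/2 + 19*sqrt(2)*t^2 + 37*t^2 + 14*sqrt(2)*t + 74*t + 28*sqrt(2)
(5) = p^4 - 4*p^3 - 4*p^2 + 16*p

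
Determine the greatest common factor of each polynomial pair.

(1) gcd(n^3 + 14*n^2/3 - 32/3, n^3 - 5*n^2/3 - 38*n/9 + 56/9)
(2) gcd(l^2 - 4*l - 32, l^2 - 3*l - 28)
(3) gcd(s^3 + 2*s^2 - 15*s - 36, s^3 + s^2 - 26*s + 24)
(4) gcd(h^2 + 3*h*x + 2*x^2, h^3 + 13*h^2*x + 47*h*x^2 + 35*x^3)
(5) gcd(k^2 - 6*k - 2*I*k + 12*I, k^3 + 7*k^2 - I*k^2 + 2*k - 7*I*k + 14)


(1) = gcd((n - 4/3)*(n + 2)*(n + 4), (n - 7/3)*(n - 4/3)*(n + 2)) = n^2 + 2*n/3 - 8/3
(2) = l + 4
(3) = s - 4
(4) = h + x
(5) = k - 2*I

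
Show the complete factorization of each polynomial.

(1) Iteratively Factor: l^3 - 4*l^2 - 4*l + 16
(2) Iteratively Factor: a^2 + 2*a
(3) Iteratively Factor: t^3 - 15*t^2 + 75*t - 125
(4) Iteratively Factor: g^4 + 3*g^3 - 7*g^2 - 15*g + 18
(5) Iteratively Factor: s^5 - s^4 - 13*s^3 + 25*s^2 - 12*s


(1) = (l + 2)*(l^2 - 6*l + 8) = (l - 2)*(l + 2)*(l - 4)
(2) = (a + 2)*(a)
(3) = (t - 5)*(t^2 - 10*t + 25) = (t - 5)^2*(t - 5)
(4) = (g + 3)*(g^3 - 7*g + 6) = (g - 1)*(g + 3)*(g^2 + g - 6) = (g - 2)*(g - 1)*(g + 3)*(g + 3)
(5) = (s - 1)*(s^4 - 13*s^2 + 12*s) = (s - 3)*(s - 1)*(s^3 + 3*s^2 - 4*s) = (s - 3)*(s - 1)^2*(s^2 + 4*s) = (s - 3)*(s - 1)^2*(s + 4)*(s)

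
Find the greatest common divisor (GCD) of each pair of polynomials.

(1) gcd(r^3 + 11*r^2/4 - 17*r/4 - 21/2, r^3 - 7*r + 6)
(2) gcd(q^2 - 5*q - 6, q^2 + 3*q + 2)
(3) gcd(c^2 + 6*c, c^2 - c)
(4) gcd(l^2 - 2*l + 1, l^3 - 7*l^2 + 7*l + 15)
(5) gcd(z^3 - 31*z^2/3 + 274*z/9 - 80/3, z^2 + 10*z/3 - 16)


(1) = gcd((r - 2)*(r + 7/4)*(r + 3), (r - 2)*(r - 1)*(r + 3)) = r^2 + r - 6
(2) = q + 1
(3) = gcd(c*(c + 6), c*(c - 1)) = c
(4) = 1
(5) = z - 8/3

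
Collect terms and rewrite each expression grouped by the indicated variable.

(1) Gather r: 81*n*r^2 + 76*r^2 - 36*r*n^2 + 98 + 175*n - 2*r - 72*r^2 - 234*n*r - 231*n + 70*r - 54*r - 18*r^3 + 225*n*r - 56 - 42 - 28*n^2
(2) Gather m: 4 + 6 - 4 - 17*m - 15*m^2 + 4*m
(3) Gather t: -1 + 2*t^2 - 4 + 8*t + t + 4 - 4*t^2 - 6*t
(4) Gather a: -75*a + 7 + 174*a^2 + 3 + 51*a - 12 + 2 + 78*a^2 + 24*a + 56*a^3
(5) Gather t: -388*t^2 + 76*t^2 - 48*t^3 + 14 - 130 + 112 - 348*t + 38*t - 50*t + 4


(1) = -28*n^2 - 56*n - 18*r^3 + r^2*(81*n + 4) + r*(-36*n^2 - 9*n + 14)
(2) = -15*m^2 - 13*m + 6
(3) = -2*t^2 + 3*t - 1
(4) = 56*a^3 + 252*a^2
(5) = -48*t^3 - 312*t^2 - 360*t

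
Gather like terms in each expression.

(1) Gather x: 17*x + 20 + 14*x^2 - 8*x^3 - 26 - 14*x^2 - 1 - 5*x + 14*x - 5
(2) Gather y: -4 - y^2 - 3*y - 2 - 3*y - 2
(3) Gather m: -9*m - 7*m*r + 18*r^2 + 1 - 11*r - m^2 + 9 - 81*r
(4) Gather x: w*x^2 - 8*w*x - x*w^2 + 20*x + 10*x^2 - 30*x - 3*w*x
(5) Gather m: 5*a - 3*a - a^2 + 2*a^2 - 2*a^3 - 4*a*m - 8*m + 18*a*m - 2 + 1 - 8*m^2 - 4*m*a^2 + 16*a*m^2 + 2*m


(1) = -8*x^3 + 26*x - 12
(2) = -y^2 - 6*y - 8
(3) = -m^2 + m*(-7*r - 9) + 18*r^2 - 92*r + 10
(4) = x^2*(w + 10) + x*(-w^2 - 11*w - 10)
(5) = -2*a^3 + a^2 + 2*a + m^2*(16*a - 8) + m*(-4*a^2 + 14*a - 6) - 1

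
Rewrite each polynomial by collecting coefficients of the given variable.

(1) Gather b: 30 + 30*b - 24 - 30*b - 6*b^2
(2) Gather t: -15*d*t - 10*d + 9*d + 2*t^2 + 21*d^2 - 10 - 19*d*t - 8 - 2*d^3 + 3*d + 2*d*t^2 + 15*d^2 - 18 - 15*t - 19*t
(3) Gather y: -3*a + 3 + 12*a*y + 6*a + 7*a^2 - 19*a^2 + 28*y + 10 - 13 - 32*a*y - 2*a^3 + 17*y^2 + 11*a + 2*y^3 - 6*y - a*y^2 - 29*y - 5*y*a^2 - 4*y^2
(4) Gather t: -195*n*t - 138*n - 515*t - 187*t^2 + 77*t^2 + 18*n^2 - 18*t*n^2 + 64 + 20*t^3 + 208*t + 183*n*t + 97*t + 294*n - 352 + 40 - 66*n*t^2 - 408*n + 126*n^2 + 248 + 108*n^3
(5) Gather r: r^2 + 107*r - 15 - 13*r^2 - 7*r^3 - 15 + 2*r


(1) = 6 - 6*b^2
(2) = -2*d^3 + 36*d^2 + 2*d + t^2*(2*d + 2) + t*(-34*d - 34) - 36
(3) = -2*a^3 - 12*a^2 + 14*a + 2*y^3 + y^2*(13 - a) + y*(-5*a^2 - 20*a - 7)
(4) = 108*n^3 + 144*n^2 - 252*n + 20*t^3 + t^2*(-66*n - 110) + t*(-18*n^2 - 12*n - 210)
(5) = -7*r^3 - 12*r^2 + 109*r - 30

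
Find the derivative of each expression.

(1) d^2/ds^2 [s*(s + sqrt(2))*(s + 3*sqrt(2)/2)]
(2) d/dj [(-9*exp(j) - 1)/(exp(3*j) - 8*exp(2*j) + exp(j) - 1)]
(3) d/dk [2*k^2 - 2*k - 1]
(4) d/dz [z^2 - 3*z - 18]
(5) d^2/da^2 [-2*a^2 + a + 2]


(1) = 6*s + 5*sqrt(2)
(2) = ((9*exp(j) + 1)*(3*exp(2*j) - 16*exp(j) + 1) - 9*exp(3*j) + 72*exp(2*j) - 9*exp(j) + 9)*exp(j)/(exp(3*j) - 8*exp(2*j) + exp(j) - 1)^2
(3) = 4*k - 2
(4) = 2*z - 3
(5) = -4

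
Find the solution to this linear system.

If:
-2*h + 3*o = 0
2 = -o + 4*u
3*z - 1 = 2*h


Then:
h = 3*z/2 - 1/2
o = z - 1/3
u = z/4 + 5/12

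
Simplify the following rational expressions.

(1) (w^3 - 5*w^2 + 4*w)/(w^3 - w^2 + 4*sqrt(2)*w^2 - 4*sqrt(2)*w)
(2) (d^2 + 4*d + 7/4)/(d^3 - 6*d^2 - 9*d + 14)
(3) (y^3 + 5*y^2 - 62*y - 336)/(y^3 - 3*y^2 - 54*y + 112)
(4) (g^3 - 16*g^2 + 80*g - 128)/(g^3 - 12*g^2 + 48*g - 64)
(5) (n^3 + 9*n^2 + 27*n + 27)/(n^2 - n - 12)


(1) = (w - 4)/(w + 4*sqrt(2))
(2) = (4*d^2 + 16*d + 7)/(4*d^3 - 24*d^2 - 36*d + 56)
(3) = (y + 6)/(y - 2)
(4) = (g - 8)/(g - 4)
(5) = (n^2 + 6*n + 9)/(n - 4)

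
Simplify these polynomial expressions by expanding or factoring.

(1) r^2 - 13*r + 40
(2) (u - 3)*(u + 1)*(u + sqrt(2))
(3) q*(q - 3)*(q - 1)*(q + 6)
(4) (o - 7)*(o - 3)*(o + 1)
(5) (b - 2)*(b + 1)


(1) = (r - 8)*(r - 5)
(2) = u^3 - 2*u^2 + sqrt(2)*u^2 - 3*u - 2*sqrt(2)*u - 3*sqrt(2)
(3) = q^4 + 2*q^3 - 21*q^2 + 18*q
(4) = o^3 - 9*o^2 + 11*o + 21
(5) = b^2 - b - 2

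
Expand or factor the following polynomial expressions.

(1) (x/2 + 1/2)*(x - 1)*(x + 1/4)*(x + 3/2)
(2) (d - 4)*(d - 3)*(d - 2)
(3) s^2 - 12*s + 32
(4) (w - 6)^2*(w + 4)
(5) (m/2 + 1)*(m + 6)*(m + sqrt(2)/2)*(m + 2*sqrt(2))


(1) = x^4/2 + 7*x^3/8 - 5*x^2/16 - 7*x/8 - 3/16
(2) = d^3 - 9*d^2 + 26*d - 24
(3) = (s - 8)*(s - 4)
(4) = w^3 - 8*w^2 - 12*w + 144
(5) = m^4/2 + 5*sqrt(2)*m^3/4 + 4*m^3 + 7*m^2 + 10*sqrt(2)*m^2 + 8*m + 15*sqrt(2)*m + 12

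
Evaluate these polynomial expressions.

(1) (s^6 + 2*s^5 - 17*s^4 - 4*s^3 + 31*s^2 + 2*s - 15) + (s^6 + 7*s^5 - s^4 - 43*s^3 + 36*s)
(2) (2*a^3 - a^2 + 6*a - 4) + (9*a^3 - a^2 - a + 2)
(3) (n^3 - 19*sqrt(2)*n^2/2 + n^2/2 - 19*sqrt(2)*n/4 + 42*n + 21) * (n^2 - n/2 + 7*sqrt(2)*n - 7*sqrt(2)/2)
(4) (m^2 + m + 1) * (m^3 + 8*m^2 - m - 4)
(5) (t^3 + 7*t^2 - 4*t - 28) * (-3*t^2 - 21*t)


(1) = 2*s^6 + 9*s^5 - 18*s^4 - 47*s^3 + 31*s^2 + 38*s - 15
(2) = 11*a^3 - 2*a^2 + 5*a - 2
(3) = n^5 - 5*sqrt(2)*n^4/2 - 365*n^3/4 + 2357*sqrt(2)*n^2/8 + 91*n/4 - 147*sqrt(2)/2
(4) = m^5 + 9*m^4 + 8*m^3 + 3*m^2 - 5*m - 4
(5) = -3*t^5 - 42*t^4 - 135*t^3 + 168*t^2 + 588*t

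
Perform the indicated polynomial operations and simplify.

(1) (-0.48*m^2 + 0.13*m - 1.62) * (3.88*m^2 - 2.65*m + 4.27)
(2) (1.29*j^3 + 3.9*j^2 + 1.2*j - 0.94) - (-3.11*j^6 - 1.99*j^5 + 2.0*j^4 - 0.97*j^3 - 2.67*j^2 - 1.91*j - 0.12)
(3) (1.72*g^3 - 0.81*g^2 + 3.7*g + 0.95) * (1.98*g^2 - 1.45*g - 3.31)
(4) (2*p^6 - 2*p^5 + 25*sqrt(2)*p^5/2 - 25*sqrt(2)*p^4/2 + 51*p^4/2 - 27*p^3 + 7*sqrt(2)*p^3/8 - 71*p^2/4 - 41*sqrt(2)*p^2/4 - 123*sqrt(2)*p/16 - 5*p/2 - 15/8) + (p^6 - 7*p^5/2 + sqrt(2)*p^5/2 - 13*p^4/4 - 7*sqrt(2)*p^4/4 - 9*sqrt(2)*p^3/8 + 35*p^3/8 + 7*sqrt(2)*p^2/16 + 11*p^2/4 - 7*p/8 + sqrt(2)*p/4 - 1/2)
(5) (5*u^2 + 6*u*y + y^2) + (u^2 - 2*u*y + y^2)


(1) = -1.8624*m^4 + 1.7764*m^3 - 8.6797*m^2 + 4.8481*m - 6.9174
(2) = 3.11*j^6 + 1.99*j^5 - 2.0*j^4 + 2.26*j^3 + 6.57*j^2 + 3.11*j - 0.82
(3) = 3.4056*g^5 - 4.0978*g^4 + 2.8073*g^3 - 0.8029*g^2 - 13.6245*g - 3.1445
(4) = 3*p^6 - 11*p^5/2 + 13*sqrt(2)*p^5 - 57*sqrt(2)*p^4/4 + 89*p^4/4 - 181*p^3/8 - sqrt(2)*p^3/4 - 15*p^2 - 157*sqrt(2)*p^2/16 - 119*sqrt(2)*p/16 - 27*p/8 - 19/8
(5) = 6*u^2 + 4*u*y + 2*y^2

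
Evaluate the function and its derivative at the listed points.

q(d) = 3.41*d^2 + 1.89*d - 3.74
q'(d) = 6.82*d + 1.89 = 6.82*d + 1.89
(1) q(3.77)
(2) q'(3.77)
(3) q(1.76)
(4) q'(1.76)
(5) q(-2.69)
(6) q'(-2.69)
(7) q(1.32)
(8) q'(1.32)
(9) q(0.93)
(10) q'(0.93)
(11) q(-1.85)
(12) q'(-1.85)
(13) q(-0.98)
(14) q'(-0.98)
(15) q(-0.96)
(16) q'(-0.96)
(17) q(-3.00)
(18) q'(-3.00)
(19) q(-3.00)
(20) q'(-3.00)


(1) = 51.85
(2) = 27.60
(3) = 10.15
(4) = 13.89
(5) = 15.85
(6) = -16.46
(7) = 4.70
(8) = 10.89
(9) = 0.97
(10) = 8.23
(11) = 4.43
(12) = -10.73
(13) = -2.32
(14) = -4.79
(15) = -2.41
(16) = -4.66
(17) = 21.28
(18) = -18.57
(19) = 21.28
(20) = -18.57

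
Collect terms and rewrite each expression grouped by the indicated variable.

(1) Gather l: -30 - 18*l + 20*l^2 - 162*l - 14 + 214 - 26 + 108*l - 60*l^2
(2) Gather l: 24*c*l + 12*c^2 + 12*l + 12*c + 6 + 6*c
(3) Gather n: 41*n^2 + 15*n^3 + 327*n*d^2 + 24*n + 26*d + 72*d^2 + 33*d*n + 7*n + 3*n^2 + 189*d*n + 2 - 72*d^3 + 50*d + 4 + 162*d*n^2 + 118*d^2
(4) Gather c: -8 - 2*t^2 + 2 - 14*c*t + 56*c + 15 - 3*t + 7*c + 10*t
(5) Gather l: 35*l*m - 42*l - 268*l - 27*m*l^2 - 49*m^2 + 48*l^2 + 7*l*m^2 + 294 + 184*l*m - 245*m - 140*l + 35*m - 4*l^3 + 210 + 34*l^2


(1) = -40*l^2 - 72*l + 144
(2) = 12*c^2 + 18*c + l*(24*c + 12) + 6
(3) = -72*d^3 + 190*d^2 + 76*d + 15*n^3 + n^2*(162*d + 44) + n*(327*d^2 + 222*d + 31) + 6
(4) = c*(63 - 14*t) - 2*t^2 + 7*t + 9
(5) = -4*l^3 + l^2*(82 - 27*m) + l*(7*m^2 + 219*m - 450) - 49*m^2 - 210*m + 504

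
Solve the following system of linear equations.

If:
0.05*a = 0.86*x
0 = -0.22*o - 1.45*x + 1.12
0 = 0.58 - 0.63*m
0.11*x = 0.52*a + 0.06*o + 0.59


Then:
a = -1.83
m = 0.92
o = 5.79
x = -0.11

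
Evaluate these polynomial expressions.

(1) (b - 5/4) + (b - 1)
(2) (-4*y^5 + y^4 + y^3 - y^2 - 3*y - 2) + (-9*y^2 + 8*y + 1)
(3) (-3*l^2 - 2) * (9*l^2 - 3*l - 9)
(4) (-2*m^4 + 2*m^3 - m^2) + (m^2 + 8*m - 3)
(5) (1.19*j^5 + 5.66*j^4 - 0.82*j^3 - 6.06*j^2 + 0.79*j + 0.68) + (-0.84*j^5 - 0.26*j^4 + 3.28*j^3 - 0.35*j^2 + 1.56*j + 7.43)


(1) = 2*b - 9/4
(2) = -4*y^5 + y^4 + y^3 - 10*y^2 + 5*y - 1
(3) = -27*l^4 + 9*l^3 + 9*l^2 + 6*l + 18
(4) = -2*m^4 + 2*m^3 + 8*m - 3
(5) = 0.35*j^5 + 5.4*j^4 + 2.46*j^3 - 6.41*j^2 + 2.35*j + 8.11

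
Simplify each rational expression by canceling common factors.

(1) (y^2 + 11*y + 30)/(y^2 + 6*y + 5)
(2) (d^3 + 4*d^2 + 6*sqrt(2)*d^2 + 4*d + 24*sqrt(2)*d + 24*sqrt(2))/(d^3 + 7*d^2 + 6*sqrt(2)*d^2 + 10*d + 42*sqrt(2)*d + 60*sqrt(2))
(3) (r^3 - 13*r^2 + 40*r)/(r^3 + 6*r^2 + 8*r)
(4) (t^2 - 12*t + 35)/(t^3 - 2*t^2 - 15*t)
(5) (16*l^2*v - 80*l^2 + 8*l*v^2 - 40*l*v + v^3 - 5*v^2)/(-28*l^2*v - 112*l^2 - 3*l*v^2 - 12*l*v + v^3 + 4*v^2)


(1) = (y + 6)/(y + 1)
(2) = (d + 2)/(d + 5)
(3) = (r^2 - 13*r + 40)/(r^2 + 6*r + 8)
(4) = (t - 7)/(t^2 + 3*t)
(5) = (4*l*v - 20*l + v^2 - 5*v)/(-7*l*v - 28*l + v^2 + 4*v)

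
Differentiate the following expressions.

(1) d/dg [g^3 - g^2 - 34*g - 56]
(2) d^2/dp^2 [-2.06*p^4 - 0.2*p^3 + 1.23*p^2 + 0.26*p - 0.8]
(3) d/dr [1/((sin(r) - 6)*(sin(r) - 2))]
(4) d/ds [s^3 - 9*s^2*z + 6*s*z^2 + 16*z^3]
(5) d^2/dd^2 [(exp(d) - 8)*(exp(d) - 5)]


(1) = 3*g^2 - 2*g - 34
(2) = -24.72*p^2 - 1.2*p + 2.46
(3) = 2*(4 - sin(r))*cos(r)/((sin(r) - 6)^2*(sin(r) - 2)^2)
(4) = 3*s^2 - 18*s*z + 6*z^2
(5) = (4*exp(d) - 13)*exp(d)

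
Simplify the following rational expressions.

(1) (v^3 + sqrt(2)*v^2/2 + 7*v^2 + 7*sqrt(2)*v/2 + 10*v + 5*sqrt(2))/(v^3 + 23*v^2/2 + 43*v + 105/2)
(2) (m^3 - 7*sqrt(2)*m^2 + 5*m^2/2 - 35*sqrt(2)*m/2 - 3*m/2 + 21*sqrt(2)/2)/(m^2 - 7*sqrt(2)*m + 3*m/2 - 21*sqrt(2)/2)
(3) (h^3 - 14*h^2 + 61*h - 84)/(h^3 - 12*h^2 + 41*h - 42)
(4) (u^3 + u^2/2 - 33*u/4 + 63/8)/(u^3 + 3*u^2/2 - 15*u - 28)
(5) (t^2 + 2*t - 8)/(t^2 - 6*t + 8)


(1) = (4*v^2 + v*(2*sqrt(2) + 8) + 4*sqrt(2))/(4*v^2 + 26*v + 42)
(2) = (4*m^2 + 10*m - 6)/(4*m + 6)
(3) = (h - 4)/(h - 2)
(4) = (4*u^2 - 12*u + 9)/(4*u^2 - 8*u - 32)
(5) = (t + 4)/(t - 4)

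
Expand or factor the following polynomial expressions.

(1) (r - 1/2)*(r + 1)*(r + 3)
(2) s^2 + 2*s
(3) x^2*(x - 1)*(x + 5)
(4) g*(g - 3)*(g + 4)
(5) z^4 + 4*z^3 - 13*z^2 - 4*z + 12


(1) = r^3 + 7*r^2/2 + r - 3/2
(2) = s*(s + 2)
(3) = x^4 + 4*x^3 - 5*x^2
(4) = g^3 + g^2 - 12*g
(5) = (z - 2)*(z - 1)*(z + 1)*(z + 6)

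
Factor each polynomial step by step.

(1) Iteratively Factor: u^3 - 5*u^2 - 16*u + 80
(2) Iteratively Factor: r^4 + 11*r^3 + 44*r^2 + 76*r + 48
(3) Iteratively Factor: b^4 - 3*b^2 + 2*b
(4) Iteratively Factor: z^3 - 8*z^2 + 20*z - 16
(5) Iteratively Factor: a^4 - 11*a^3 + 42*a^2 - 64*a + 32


(1) = (u - 5)*(u^2 - 16) = (u - 5)*(u + 4)*(u - 4)
(2) = (r + 3)*(r^3 + 8*r^2 + 20*r + 16) = (r + 3)*(r + 4)*(r^2 + 4*r + 4) = (r + 2)*(r + 3)*(r + 4)*(r + 2)
(3) = (b - 1)*(b^3 + b^2 - 2*b) = b*(b - 1)*(b^2 + b - 2) = b*(b - 1)^2*(b + 2)
(4) = (z - 2)*(z^2 - 6*z + 8) = (z - 4)*(z - 2)*(z - 2)
(5) = (a - 4)*(a^3 - 7*a^2 + 14*a - 8) = (a - 4)*(a - 2)*(a^2 - 5*a + 4) = (a - 4)*(a - 2)*(a - 1)*(a - 4)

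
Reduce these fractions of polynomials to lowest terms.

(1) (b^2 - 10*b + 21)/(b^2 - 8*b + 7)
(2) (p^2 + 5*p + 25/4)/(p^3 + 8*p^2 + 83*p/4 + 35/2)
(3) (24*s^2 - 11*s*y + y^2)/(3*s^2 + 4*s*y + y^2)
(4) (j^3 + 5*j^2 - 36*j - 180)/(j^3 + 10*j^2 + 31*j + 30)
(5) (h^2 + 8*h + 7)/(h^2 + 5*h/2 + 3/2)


(1) = (b - 3)/(b - 1)
(2) = (2*p + 5)/(2*p^2 + 11*p + 14)
(3) = (24*s^2 - 11*s*y + y^2)/(3*s^2 + 4*s*y + y^2)
(4) = (j^2 - 36)/(j^2 + 5*j + 6)
(5) = (2*h + 14)/(2*h + 3)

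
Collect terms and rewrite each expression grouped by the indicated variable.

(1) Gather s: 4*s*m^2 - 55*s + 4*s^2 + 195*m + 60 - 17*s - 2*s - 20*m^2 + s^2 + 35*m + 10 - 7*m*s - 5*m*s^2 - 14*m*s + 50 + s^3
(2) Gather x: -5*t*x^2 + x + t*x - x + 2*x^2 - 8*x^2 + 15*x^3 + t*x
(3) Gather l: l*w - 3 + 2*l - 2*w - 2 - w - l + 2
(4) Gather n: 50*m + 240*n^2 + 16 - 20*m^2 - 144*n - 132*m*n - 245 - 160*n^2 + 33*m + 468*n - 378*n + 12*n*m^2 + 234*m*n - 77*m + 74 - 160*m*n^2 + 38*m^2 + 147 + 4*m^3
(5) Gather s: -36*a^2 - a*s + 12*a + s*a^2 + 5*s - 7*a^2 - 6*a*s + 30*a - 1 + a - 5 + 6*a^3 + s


(1) = -20*m^2 + 230*m + s^3 + s^2*(5 - 5*m) + s*(4*m^2 - 21*m - 74) + 120
(2) = 2*t*x + 15*x^3 + x^2*(-5*t - 6)
(3) = l*(w + 1) - 3*w - 3
(4) = 4*m^3 + 18*m^2 + 6*m + n^2*(80 - 160*m) + n*(12*m^2 + 102*m - 54) - 8
(5) = 6*a^3 - 43*a^2 + 43*a + s*(a^2 - 7*a + 6) - 6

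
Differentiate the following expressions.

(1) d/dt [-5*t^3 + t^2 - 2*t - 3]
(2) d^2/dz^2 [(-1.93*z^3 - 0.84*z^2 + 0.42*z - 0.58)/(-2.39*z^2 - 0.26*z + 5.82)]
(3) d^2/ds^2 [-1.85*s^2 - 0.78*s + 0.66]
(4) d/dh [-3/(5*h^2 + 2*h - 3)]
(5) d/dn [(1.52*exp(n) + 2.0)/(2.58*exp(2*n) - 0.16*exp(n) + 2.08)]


(1) = -15*t^2 + 2*t - 2
(2) = (48.110648*z^3 + 72.460644*z^2 + 359.352168*z + 71.848328)/(13.651919*z^6 + 4.455438*z^5 - 99.248574*z^4 - 21.681712*z^3 + 241.684812*z^2 + 26.420472*z - 197.137368)
(3) = -3.70000000000000
(4) = 6*(5*h + 1)/(5*h^2 + 2*h - 3)^2
(5) = (-3.9216*exp(2*n) - 10.32*exp(n) + 3.4816)*exp(n)/(6.6564*exp(4*n) - 0.8256*exp(3*n) + 10.7584*exp(2*n) - 0.6656*exp(n) + 4.3264)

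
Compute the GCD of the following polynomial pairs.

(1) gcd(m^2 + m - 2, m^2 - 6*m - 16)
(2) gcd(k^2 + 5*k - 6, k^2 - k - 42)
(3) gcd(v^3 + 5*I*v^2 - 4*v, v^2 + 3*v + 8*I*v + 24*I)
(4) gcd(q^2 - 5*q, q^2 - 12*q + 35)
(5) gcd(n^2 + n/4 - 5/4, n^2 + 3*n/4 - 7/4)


(1) = m + 2
(2) = gcd((k - 1)*(k + 6), (k - 7)*(k + 6)) = k + 6
(3) = 1
(4) = q - 5
(5) = n - 1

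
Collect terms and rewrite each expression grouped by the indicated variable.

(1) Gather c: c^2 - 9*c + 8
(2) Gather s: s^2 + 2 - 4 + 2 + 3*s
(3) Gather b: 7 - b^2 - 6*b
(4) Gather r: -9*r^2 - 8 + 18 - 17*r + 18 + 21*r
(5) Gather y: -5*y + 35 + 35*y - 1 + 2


(1) = c^2 - 9*c + 8
(2) = s^2 + 3*s
(3) = -b^2 - 6*b + 7
(4) = -9*r^2 + 4*r + 28
(5) = 30*y + 36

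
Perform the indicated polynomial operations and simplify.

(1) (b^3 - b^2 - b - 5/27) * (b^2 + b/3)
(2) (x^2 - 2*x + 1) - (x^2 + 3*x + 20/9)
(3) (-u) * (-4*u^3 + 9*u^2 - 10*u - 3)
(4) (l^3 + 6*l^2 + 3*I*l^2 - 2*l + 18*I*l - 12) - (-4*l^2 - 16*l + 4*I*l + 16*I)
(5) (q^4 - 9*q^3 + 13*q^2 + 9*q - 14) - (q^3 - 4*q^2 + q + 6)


(1) = b^5 - 2*b^4/3 - 4*b^3/3 - 14*b^2/27 - 5*b/81
(2) = -5*x - 11/9
(3) = 4*u^4 - 9*u^3 + 10*u^2 + 3*u
(4) = l^3 + 10*l^2 + 3*I*l^2 + 14*l + 14*I*l - 12 - 16*I
(5) = q^4 - 10*q^3 + 17*q^2 + 8*q - 20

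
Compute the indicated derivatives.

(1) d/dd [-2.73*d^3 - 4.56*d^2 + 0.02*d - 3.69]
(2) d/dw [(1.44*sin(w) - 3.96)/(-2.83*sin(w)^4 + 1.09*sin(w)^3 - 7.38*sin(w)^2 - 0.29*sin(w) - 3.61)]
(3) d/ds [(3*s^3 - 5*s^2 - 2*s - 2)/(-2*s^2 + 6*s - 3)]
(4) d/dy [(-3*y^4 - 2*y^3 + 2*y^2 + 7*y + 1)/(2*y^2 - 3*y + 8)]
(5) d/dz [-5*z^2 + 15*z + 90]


(1) = -8.19*d^2 - 9.12*d + 0.02
(2) = (12.2256*sin(w)^4 - 47.9664*sin(w)^3 + 23.5764*sin(w)^2 - 58.4496*sin(w) - 6.3468)*cos(w)/(8.0089*sin(w)^8 - 6.1694*sin(w)^7 + 42.9589*sin(w)^6 - 14.447*sin(w)^5 + 74.2648*sin(w)^4 - 3.5894*sin(w)^3 + 53.3677*sin(w)^2 + 2.0938*sin(w) + 13.0321)
(3) = (-6*s^4 + 36*s^3 - 61*s^2 + 22*s + 18)/(4*s^4 - 24*s^3 + 48*s^2 - 36*s + 9)
(4) = (-12*y^5 + 23*y^4 - 84*y^3 - 68*y^2 + 28*y + 59)/(4*y^4 - 12*y^3 + 41*y^2 - 48*y + 64)
(5) = 15 - 10*z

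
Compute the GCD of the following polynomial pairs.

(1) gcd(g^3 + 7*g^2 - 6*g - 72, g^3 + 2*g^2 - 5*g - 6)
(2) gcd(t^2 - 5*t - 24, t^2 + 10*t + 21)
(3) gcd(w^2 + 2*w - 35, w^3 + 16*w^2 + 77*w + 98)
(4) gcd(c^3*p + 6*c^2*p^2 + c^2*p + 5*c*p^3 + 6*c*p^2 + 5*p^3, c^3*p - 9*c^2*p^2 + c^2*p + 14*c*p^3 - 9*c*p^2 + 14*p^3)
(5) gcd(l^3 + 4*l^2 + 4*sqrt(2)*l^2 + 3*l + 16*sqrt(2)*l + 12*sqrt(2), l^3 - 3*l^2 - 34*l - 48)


(1) = gcd((g - 3)*(g + 4)*(g + 6), (g - 2)*(g + 1)*(g + 3)) = 1
(2) = t + 3
(3) = gcd((w - 5)*(w + 7), (w + 2)*(w + 7)^2) = w + 7
(4) = gcd((c + p)*(c + 5*p)*(c*p + p), (c - 7*p)*(c - 2*p)*(c*p + p)) = c*p + p
(5) = gcd((l + 1)*(l + 3)*(l + 4*sqrt(2)), (l - 8)*(l + 2)*(l + 3)) = l + 3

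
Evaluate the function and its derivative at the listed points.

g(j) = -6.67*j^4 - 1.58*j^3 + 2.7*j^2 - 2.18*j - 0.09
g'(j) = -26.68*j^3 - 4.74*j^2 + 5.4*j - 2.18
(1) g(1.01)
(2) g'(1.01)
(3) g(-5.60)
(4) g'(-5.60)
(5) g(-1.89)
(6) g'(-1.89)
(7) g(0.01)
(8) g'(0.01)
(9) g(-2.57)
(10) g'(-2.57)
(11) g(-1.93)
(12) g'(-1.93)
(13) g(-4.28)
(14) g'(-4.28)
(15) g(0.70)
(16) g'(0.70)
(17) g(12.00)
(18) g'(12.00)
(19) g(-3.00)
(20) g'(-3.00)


(1) = -8.11
(2) = -29.05
(3) = -6185.35
(4) = 4504.37
(5) = -60.77
(6) = 150.81
(7) = -0.11
(8) = -2.13
(9) = -240.81
(10) = 405.52
(11) = -67.01
(12) = 161.55
(13) = -2055.63
(14) = 1979.66
(15) = -2.44
(16) = -9.87
(17) = -140676.81
(18) = -46722.98
(19) = -466.86
(20) = 659.32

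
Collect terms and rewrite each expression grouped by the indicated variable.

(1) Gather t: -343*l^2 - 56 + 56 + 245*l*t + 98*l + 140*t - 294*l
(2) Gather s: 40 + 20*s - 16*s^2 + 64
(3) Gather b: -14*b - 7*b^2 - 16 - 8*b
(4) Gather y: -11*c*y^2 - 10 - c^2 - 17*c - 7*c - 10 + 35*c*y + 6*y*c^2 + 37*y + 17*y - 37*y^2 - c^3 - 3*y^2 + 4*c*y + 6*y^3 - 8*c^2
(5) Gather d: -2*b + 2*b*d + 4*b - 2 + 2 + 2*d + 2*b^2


(1) = -343*l^2 - 196*l + t*(245*l + 140)
(2) = -16*s^2 + 20*s + 104
(3) = -7*b^2 - 22*b - 16
(4) = -c^3 - 9*c^2 - 24*c + 6*y^3 + y^2*(-11*c - 40) + y*(6*c^2 + 39*c + 54) - 20
(5) = 2*b^2 + 2*b + d*(2*b + 2)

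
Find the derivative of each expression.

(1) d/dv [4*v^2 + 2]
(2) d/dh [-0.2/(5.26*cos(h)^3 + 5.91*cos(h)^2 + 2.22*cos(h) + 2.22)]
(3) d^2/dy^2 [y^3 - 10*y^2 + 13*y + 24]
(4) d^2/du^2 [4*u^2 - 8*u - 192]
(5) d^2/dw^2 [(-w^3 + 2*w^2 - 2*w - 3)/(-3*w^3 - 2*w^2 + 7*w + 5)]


(1) = 8*v
(2) = (3.156*sin(h)^2 - 2.364*cos(h) - 3.6)*sin(h)/(5.26*cos(h)^3 + 5.91*cos(h)^2 + 2.22*cos(h) + 2.22)^2
(3) = 6*y - 20
(4) = 8
(5) = 6*(-8*w^6 + 39*w^5 + 54*w^4 + 5*w^3 + 24*w^2 + 48*w + 19)/(27*w^9 + 54*w^8 - 153*w^7 - 379*w^6 + 177*w^5 + 864*w^4 + 302*w^3 - 585*w^2 - 525*w - 125)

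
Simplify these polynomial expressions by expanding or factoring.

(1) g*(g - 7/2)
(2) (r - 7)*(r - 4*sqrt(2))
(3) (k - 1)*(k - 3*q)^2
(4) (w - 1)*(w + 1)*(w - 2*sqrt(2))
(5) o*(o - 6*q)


(1) = g^2 - 7*g/2
(2) = r^2 - 7*r - 4*sqrt(2)*r + 28*sqrt(2)
(3) = k^3 - 6*k^2*q - k^2 + 9*k*q^2 + 6*k*q - 9*q^2
(4) = w^3 - 2*sqrt(2)*w^2 - w + 2*sqrt(2)
(5) = o^2 - 6*o*q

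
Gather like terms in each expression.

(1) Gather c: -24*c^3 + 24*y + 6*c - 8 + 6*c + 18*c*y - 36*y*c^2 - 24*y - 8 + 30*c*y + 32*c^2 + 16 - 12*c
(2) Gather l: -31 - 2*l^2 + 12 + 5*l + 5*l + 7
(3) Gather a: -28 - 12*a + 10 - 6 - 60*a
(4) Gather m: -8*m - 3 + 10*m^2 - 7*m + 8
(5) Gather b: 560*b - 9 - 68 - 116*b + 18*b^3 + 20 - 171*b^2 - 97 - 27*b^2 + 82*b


(1) = -24*c^3 + c^2*(32 - 36*y) + 48*c*y
(2) = -2*l^2 + 10*l - 12
(3) = -72*a - 24
(4) = 10*m^2 - 15*m + 5
(5) = 18*b^3 - 198*b^2 + 526*b - 154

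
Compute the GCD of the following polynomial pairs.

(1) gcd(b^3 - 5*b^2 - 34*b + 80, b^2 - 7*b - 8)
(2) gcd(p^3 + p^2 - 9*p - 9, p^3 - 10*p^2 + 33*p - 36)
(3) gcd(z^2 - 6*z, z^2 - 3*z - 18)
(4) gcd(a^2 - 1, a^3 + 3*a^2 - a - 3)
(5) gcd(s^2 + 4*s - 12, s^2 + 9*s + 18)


(1) = b - 8
(2) = p - 3
(3) = z - 6
(4) = gcd((a - 1)*(a + 1), (a - 1)*(a + 1)*(a + 3)) = a^2 - 1
(5) = s + 6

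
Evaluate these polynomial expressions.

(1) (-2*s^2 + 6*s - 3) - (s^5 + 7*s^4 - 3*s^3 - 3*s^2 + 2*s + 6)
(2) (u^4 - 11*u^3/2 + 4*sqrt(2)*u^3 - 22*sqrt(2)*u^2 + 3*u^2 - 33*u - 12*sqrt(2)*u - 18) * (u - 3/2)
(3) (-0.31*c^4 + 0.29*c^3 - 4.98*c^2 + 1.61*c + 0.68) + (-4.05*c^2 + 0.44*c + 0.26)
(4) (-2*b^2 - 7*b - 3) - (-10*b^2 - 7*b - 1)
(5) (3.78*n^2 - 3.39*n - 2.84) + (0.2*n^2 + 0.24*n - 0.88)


(1) = -s^5 - 7*s^4 + 3*s^3 + s^2 + 4*s - 9
(2) = u^5 - 7*u^4 + 4*sqrt(2)*u^4 - 28*sqrt(2)*u^3 + 45*u^3/4 - 75*u^2/2 + 21*sqrt(2)*u^2 + 18*sqrt(2)*u + 63*u/2 + 27
(3) = -0.31*c^4 + 0.29*c^3 - 9.03*c^2 + 2.05*c + 0.94
(4) = 8*b^2 - 2
(5) = 3.98*n^2 - 3.15*n - 3.72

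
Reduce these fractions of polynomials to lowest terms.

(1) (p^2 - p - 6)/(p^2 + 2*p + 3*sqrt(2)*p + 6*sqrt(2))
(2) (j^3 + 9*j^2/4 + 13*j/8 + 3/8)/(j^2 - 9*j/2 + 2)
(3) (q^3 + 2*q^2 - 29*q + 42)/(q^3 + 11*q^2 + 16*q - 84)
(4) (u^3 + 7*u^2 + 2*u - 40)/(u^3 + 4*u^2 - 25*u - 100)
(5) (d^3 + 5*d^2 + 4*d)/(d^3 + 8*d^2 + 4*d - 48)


(1) = (p - 3)/(p + 3*sqrt(2))
(2) = (8*j^3 + 18*j^2 + 13*j + 3)/(8*j^2 - 36*j + 16)
(3) = (q - 3)/(q + 6)
(4) = (u - 2)/(u - 5)
(5) = (d^2 + d)/(d^2 + 4*d - 12)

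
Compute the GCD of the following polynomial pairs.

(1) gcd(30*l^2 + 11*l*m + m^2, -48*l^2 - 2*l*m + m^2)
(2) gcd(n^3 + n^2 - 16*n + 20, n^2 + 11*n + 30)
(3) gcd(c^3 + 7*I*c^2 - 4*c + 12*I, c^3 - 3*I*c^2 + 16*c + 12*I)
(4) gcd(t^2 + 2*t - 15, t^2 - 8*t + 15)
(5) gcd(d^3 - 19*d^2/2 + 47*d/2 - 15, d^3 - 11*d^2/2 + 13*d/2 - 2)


(1) = gcd((5*l + m)*(6*l + m), (-8*l + m)*(6*l + m)) = 6*l + m
(2) = gcd((n - 2)^2*(n + 5), (n + 5)*(n + 6)) = n + 5
(3) = c + 2*I
(4) = gcd((t - 3)*(t + 5), (t - 5)*(t - 3)) = t - 3
(5) = gcd((d - 6)*(d - 5/2)*(d - 1), (d - 4)*(d - 1)*(d - 1/2)) = d - 1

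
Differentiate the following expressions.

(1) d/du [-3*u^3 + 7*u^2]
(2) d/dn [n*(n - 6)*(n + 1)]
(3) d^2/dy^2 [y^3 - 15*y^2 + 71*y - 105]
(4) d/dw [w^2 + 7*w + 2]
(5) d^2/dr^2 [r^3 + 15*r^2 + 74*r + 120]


(1) = u*(14 - 9*u)
(2) = 3*n^2 - 10*n - 6
(3) = 6*y - 30
(4) = 2*w + 7
(5) = 6*r + 30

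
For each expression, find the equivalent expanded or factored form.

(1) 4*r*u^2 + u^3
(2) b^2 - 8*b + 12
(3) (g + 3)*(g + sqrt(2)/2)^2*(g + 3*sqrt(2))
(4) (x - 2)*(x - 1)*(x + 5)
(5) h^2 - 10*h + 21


(1) = u^2*(4*r + u)
(2) = (b - 6)*(b - 2)
(3) = g^4 + 3*g^3 + 4*sqrt(2)*g^3 + 13*g^2/2 + 12*sqrt(2)*g^2 + 3*sqrt(2)*g/2 + 39*g/2 + 9*sqrt(2)/2
(4) = x^3 + 2*x^2 - 13*x + 10
(5) = (h - 7)*(h - 3)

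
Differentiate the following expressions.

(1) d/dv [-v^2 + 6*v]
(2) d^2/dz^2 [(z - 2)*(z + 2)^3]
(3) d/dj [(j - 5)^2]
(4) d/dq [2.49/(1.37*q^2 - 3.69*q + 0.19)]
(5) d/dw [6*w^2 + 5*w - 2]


(1) = 6 - 2*v
(2) = 12*z*(z + 2)
(3) = 2*j - 10
(4) = (9.1881 - 6.8226*q)/(1.37*q^2 - 3.69*q + 0.19)^2
(5) = 12*w + 5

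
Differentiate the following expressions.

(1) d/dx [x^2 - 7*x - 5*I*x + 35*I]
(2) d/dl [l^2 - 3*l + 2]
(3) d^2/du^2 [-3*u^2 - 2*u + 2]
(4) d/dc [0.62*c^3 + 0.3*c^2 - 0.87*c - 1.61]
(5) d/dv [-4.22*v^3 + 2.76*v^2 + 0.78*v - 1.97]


(1) = 2*x - 7 - 5*I
(2) = 2*l - 3
(3) = -6
(4) = 1.86*c^2 + 0.6*c - 0.87
(5) = -12.66*v^2 + 5.52*v + 0.78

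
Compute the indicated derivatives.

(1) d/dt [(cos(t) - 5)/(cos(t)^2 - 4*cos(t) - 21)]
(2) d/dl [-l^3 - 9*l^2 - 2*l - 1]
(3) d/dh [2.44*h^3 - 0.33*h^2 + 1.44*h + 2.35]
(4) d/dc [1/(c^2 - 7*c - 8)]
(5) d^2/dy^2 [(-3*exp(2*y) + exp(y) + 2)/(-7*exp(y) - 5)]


(1) = (cos(t)^2 - 10*cos(t) + 41)*sin(t)/(sin(t)^2 + 4*cos(t) + 20)^2
(2) = -3*l^2 - 18*l - 2
(3) = 7.32*h^2 - 0.66*h + 1.44
(4) = (7 - 2*c)/(-c^2 + 7*c + 8)^2
(5) = (147*exp(3*y) + 315*exp(2*y) + 237*exp(y) + 45)*exp(y)/(343*exp(3*y) + 735*exp(2*y) + 525*exp(y) + 125)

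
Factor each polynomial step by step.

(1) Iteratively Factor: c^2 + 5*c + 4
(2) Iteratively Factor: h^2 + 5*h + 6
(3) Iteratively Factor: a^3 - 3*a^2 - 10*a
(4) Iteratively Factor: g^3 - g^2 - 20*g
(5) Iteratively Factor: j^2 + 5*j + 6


(1) = (c + 4)*(c + 1)
(2) = (h + 3)*(h + 2)
(3) = (a - 5)*(a^2 + 2*a) = a*(a - 5)*(a + 2)
(4) = (g)*(g^2 - g - 20) = g*(g - 5)*(g + 4)
(5) = (j + 2)*(j + 3)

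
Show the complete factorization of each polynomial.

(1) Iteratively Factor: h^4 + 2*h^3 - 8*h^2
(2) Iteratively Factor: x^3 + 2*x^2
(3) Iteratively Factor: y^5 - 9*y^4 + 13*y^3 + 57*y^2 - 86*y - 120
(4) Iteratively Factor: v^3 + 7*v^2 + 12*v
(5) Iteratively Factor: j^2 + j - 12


(1) = (h + 4)*(h^3 - 2*h^2) = h*(h + 4)*(h^2 - 2*h) = h^2*(h + 4)*(h - 2)
(2) = (x + 2)*(x^2) = x*(x + 2)*(x)
(3) = (y + 1)*(y^4 - 10*y^3 + 23*y^2 + 34*y - 120) = (y + 1)*(y + 2)*(y^3 - 12*y^2 + 47*y - 60) = (y - 4)*(y + 1)*(y + 2)*(y^2 - 8*y + 15) = (y - 5)*(y - 4)*(y + 1)*(y + 2)*(y - 3)
(4) = (v + 4)*(v^2 + 3*v) = (v + 3)*(v + 4)*(v)
(5) = (j - 3)*(j + 4)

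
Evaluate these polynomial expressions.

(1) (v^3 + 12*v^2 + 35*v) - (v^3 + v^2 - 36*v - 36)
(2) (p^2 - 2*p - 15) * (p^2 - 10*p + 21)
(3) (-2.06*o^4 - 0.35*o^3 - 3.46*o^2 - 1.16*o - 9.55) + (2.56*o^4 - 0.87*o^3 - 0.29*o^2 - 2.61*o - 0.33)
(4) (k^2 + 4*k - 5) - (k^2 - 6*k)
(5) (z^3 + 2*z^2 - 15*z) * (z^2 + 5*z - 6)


(1) = 11*v^2 + 71*v + 36
(2) = p^4 - 12*p^3 + 26*p^2 + 108*p - 315
(3) = 0.5*o^4 - 1.22*o^3 - 3.75*o^2 - 3.77*o - 9.88
(4) = 10*k - 5
(5) = z^5 + 7*z^4 - 11*z^3 - 87*z^2 + 90*z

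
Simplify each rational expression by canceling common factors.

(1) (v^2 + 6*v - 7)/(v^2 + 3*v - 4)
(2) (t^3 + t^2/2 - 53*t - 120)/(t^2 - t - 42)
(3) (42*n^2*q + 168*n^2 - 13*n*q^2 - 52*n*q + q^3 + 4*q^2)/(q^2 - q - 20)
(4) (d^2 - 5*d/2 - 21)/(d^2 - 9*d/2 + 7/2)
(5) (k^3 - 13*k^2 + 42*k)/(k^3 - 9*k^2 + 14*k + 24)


(1) = (v + 7)/(v + 4)
(2) = (2*t^2 - 11*t - 40)/(2*t - 14)
(3) = (42*n^2 - 13*n*q + q^2)/(q - 5)
(4) = (2*d^2 - 5*d - 42)/(2*d^2 - 9*d + 7)
(5) = (k^2 - 7*k)/(k^2 - 3*k - 4)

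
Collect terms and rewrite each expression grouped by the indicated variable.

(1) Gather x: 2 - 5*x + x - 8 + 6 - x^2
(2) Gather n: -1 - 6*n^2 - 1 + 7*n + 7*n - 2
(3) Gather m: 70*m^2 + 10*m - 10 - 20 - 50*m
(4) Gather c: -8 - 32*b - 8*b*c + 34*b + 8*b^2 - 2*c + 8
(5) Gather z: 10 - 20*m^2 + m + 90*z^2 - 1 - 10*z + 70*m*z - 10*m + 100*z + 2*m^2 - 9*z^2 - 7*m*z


(1) = -x^2 - 4*x
(2) = -6*n^2 + 14*n - 4
(3) = 70*m^2 - 40*m - 30
(4) = 8*b^2 + 2*b + c*(-8*b - 2)
(5) = -18*m^2 - 9*m + 81*z^2 + z*(63*m + 90) + 9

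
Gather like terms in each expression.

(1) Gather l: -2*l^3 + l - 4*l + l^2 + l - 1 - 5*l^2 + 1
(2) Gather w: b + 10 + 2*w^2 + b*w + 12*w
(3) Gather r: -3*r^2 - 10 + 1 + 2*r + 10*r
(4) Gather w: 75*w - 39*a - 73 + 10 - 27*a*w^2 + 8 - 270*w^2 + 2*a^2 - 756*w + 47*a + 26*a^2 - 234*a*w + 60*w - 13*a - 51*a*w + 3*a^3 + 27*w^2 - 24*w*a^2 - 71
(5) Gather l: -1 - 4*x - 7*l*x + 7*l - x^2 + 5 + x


(1) = -2*l^3 - 4*l^2 - 2*l
(2) = b + 2*w^2 + w*(b + 12) + 10
(3) = -3*r^2 + 12*r - 9
(4) = 3*a^3 + 28*a^2 - 5*a + w^2*(-27*a - 243) + w*(-24*a^2 - 285*a - 621) - 126
(5) = l*(7 - 7*x) - x^2 - 3*x + 4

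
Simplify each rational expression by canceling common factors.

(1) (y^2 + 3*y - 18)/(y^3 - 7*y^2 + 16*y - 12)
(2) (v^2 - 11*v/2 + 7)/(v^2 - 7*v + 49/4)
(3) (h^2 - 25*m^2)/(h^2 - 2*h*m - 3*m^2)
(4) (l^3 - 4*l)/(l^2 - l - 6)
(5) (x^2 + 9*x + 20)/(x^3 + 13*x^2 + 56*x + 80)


(1) = (y + 6)/(y^2 - 4*y + 4)
(2) = (2*v - 4)/(2*v - 7)
(3) = (h^2 - 25*m^2)/(h^2 - 2*h*m - 3*m^2)
(4) = (l^2 - 2*l)/(l - 3)
(5) = 1/(x + 4)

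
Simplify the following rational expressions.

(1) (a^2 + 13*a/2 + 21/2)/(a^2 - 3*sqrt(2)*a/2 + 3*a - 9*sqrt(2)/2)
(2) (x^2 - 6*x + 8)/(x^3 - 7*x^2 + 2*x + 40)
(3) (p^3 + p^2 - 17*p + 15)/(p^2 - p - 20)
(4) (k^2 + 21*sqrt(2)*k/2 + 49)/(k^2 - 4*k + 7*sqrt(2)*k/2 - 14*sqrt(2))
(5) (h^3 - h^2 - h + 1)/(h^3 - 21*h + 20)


(1) = (4*a + 14)/(4*a - 6*sqrt(2))
(2) = (x - 2)/(x^2 - 3*x - 10)
(3) = (p^3 + p^2 - 17*p + 15)/(p^2 - p - 20)
(4) = (4*k + 28*sqrt(2))/(4*k - 16)
(5) = (h^2 - 1)/(h^2 + h - 20)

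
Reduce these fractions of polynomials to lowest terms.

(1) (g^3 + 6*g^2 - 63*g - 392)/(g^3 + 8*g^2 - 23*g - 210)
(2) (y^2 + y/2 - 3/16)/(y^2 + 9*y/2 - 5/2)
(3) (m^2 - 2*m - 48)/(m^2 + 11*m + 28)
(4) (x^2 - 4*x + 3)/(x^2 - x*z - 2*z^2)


(1) = (g^2 - g - 56)/(g^2 + g - 30)
(2) = (16*y^2 + 8*y - 3)/(16*y^2 + 72*y - 40)
(3) = (m^2 - 2*m - 48)/(m^2 + 11*m + 28)
(4) = (x^2 - 4*x + 3)/(x^2 - x*z - 2*z^2)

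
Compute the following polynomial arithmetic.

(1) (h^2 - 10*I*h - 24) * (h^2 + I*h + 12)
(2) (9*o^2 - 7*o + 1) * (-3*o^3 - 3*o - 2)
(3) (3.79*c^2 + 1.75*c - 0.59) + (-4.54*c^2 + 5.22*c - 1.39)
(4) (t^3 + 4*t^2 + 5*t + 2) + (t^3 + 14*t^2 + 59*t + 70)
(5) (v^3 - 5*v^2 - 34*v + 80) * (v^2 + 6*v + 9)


(1) = h^4 - 9*I*h^3 - 2*h^2 - 144*I*h - 288
(2) = -27*o^5 + 21*o^4 - 30*o^3 + 3*o^2 + 11*o - 2
(3) = -0.75*c^2 + 6.97*c - 1.98
(4) = 2*t^3 + 18*t^2 + 64*t + 72
(5) = v^5 + v^4 - 55*v^3 - 169*v^2 + 174*v + 720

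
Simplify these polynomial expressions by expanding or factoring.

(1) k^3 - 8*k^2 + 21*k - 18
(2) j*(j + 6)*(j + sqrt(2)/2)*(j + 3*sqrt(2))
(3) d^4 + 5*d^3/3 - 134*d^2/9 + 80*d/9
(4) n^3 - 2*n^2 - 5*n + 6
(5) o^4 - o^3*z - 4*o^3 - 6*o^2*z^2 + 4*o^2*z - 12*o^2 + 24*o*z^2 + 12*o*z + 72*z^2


(1) = (k - 3)^2*(k - 2)
(2) = j^4 + 7*sqrt(2)*j^3/2 + 6*j^3 + 3*j^2 + 21*sqrt(2)*j^2 + 18*j
(3) = d*(d - 8/3)*(d - 2/3)*(d + 5)
(4) = (n - 3)*(n - 1)*(n + 2)
(5) = (o - 6)*(o + 2)*(o - 3*z)*(o + 2*z)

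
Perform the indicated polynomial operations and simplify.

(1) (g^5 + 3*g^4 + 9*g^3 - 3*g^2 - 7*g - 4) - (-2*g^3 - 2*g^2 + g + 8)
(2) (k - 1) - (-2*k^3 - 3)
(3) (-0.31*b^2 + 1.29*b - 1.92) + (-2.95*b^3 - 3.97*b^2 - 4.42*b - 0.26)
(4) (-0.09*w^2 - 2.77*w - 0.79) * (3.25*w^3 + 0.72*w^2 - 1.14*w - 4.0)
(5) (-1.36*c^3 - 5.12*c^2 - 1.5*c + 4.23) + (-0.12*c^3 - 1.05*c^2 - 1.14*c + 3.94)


(1) = g^5 + 3*g^4 + 11*g^3 - g^2 - 8*g - 12
(2) = 2*k^3 + k + 2
(3) = -2.95*b^3 - 4.28*b^2 - 3.13*b - 2.18
(4) = -0.2925*w^5 - 9.0673*w^4 - 4.4593*w^3 + 2.949*w^2 + 11.9806*w + 3.16
(5) = -1.48*c^3 - 6.17*c^2 - 2.64*c + 8.17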